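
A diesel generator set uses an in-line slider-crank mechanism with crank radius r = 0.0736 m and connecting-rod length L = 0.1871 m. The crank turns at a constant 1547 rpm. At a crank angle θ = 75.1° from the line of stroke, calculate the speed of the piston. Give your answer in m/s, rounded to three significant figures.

12.8

ω = 2π·1547/60 = 162 rad/s
For an in-line slider-crank, x = r cosθ + √(L² − r² sin²θ), so v = −rω sinθ·[1 + r cosθ/√(L² − r² sin²θ)].
With r = 0.0736 m, L = 0.1871 m, θ = 75.1°: √(L² − r² sin²θ) = 0.17305 m.
v = −0.0736·162·0.96638·[1 + 0.0736·0.25713/0.17305] = -12.782 m/s.
|v| = 12.782 m/s.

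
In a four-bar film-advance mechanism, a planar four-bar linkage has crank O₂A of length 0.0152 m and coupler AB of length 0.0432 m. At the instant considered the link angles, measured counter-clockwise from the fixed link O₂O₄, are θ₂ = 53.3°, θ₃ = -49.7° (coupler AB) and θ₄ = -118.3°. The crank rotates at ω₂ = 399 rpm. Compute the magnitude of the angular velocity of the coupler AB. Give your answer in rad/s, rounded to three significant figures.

ω₂ = 41.78 rad/s (from 399 rpm).
Differentiating the loop-closure r₂e^{iθ₂}+r₃e^{iθ₃}=r₁+r₄e^{iθ₄} gives r₂ω₂e^{iθ₂}+r₃ω₃e^{iθ₃}=r₄ω₄e^{iθ₄}.
Eliminating the other unknown: ω₃ = r₂ω₂ sin(θ₄−θ₂) / [r₃ sin(θ₃−θ₄)].
Numerator sine = -0.14608; denominator sine = +0.93106.
Result = 0.0152·41.78·(-0.14608) / (0.0432·(+0.93106)) = -2.3067 rad/s; magnitude 2.3067 rad/s.

2.31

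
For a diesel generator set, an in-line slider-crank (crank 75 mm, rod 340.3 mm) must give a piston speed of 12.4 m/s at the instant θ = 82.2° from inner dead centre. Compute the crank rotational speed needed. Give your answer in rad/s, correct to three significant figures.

For an in-line slider-crank, |v_piston| = rω|sinθ|·[1 + r cosθ/√(L² − r² sin²θ)].
With r = 0.075 m, L = 0.3403 m, θ = 82.2°: the bracketed kinematic factor |dx/dθ| = 0.076584 m.
ω = v/|dx/dθ| = 12.4/0.076584 = 161.91 rad/s.

162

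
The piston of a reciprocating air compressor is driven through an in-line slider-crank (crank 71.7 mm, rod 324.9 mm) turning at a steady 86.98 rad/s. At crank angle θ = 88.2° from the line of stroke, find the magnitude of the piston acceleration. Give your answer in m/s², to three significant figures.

105

ω = 86.98 rad/s
x(θ) = r cosθ + √(L² − r² sin²θ); with ω constant, a = ω²·d²x/dθ².
d²x/dθ² = −r cosθ − r²(cos2θ)/√u − r⁴ sin²2θ/(4u^{3/2}),  u = L² − r² sin²θ = 0.100424 m².
Substituting r = 0.0717 m, L = 0.3249 m, θ = 88.2°: d²x/dθ² = +0.013938 m.
a = ω²·d²x/dθ² = (86.98)²·(+0.013938) = +105.44 m/s²;  |a| = 105.44 m/s².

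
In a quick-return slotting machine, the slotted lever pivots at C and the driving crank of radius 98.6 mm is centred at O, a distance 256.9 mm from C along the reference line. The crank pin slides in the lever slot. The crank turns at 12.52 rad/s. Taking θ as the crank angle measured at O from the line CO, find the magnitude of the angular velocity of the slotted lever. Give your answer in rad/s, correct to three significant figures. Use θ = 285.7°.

2.32

ω = 12.52 rad/s
Crank pin A relative to C: A = (d + r cosθ, r sinθ); lever angle φ = atan2(r sinθ, d + r cosθ).
Differentiating tanφ: φ̇ = rω(d cosθ + r)/(d² + r² + 2dr cosθ).
d² + r² + 2dr cosθ = |CA|² = 0.0894284 m²;  d cosθ + r = +0.16812 m.
|ω_lever| = |0.0986·12.52·+0.16812| / 0.0894284 = 2.3207 rad/s.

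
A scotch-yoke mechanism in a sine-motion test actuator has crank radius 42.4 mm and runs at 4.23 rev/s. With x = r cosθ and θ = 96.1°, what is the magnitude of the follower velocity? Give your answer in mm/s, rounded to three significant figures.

ω = 26.58 rad/s (from 4.23 rev/s).
x = r cosθ ⇒ ẋ = −rω sinθ.
|v| = rω|sinθ| = 0.0424·26.58·|sin 96.1°| = 1.1205 m/s = 1120.5 mm/s.

1120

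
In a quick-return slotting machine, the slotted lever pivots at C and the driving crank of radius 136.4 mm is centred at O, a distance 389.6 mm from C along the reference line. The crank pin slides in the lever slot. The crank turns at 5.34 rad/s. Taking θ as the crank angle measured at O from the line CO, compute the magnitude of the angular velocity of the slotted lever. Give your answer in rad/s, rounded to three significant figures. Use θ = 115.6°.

ω = 5.34 rad/s
Crank pin A relative to C: A = (d + r cosθ, r sinθ); lever angle φ = atan2(r sinθ, d + r cosθ).
Differentiating tanφ: φ̇ = rω(d cosθ + r)/(d² + r² + 2dr cosθ).
d² + r² + 2dr cosθ = |CA|² = 0.12447 m²;  d cosθ + r = -0.031941 m.
|ω_lever| = |0.1364·5.34·-0.031941| / 0.12447 = 0.18691 rad/s.

0.187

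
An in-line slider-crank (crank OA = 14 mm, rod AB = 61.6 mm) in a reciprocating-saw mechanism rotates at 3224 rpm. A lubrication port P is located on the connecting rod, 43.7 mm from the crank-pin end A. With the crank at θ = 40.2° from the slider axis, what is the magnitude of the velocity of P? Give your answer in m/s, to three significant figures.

3.59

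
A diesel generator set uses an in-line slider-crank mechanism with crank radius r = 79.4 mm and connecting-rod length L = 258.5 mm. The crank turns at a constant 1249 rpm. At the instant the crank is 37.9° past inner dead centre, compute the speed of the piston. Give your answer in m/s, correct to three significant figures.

7.95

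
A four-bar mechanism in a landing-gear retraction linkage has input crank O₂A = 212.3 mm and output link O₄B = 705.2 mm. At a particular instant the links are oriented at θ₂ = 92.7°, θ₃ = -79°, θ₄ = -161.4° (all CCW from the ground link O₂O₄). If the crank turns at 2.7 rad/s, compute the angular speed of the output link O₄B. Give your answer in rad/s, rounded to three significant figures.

0.118

ω₂ = 2.7 rad/s
Differentiating the loop-closure r₂e^{iθ₂}+r₃e^{iθ₃}=r₁+r₄e^{iθ₄} gives r₂ω₂e^{iθ₂}+r₃ω₃e^{iθ₃}=r₄ω₄e^{iθ₄}.
Eliminating the other unknown: ω₄ = r₂ω₂ sin(θ₂−θ₃) / [r₄ sin(θ₄−θ₃)].
Numerator sine = +0.14436; denominator sine = -0.99122.
Result = 0.2123·2.7·(+0.14436) / (0.7052·(-0.99122)) = -0.11838 rad/s; magnitude 0.11838 rad/s.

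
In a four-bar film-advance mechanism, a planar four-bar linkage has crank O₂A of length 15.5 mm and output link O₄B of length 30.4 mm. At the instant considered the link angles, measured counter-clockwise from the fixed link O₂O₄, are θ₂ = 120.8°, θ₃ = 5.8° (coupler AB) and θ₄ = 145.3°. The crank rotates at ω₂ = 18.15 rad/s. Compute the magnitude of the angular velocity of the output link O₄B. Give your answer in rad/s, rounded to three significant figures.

12.9

ω₂ = 18.15 rad/s
Differentiating the loop-closure r₂e^{iθ₂}+r₃e^{iθ₃}=r₁+r₄e^{iθ₄} gives r₂ω₂e^{iθ₂}+r₃ω₃e^{iθ₃}=r₄ω₄e^{iθ₄}.
Eliminating the other unknown: ω₄ = r₂ω₂ sin(θ₂−θ₃) / [r₄ sin(θ₄−θ₃)].
Numerator sine = +0.90631; denominator sine = +0.64945.
Result = 0.0155·18.15·(+0.90631) / (0.0304·(+0.64945)) = +12.914 rad/s; magnitude 12.914 rad/s.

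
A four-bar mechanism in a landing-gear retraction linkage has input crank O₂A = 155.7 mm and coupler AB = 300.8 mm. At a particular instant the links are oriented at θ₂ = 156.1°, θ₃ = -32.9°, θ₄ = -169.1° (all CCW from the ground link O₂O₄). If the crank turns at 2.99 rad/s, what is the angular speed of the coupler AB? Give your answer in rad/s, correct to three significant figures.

ω₂ = 2.99 rad/s
Differentiating the loop-closure r₂e^{iθ₂}+r₃e^{iθ₃}=r₁+r₄e^{iθ₄} gives r₂ω₂e^{iθ₂}+r₃ω₃e^{iθ₃}=r₄ω₄e^{iθ₄}.
Eliminating the other unknown: ω₃ = r₂ω₂ sin(θ₄−θ₂) / [r₃ sin(θ₃−θ₄)].
Numerator sine = +0.57071; denominator sine = +0.69214.
Result = 0.1557·2.99·(+0.57071) / (0.3008·(+0.69214)) = +1.2762 rad/s; magnitude 1.2762 rad/s.

1.28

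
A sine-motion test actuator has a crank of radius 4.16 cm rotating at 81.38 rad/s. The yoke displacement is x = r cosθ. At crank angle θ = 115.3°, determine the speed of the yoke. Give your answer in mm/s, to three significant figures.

ω = 81.38 rad/s
x = r cosθ ⇒ ẋ = −rω sinθ.
|v| = rω|sinθ| = 0.0416·81.38·|sin 115.3°| = 3.0607 m/s = 3060.7 mm/s.

3060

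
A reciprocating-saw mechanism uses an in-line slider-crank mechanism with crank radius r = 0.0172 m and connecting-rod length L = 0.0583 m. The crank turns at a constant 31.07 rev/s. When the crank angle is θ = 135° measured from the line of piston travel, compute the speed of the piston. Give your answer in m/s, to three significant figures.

ω = 2π·31.1 = 195.2 rad/s
For an in-line slider-crank, x = r cosθ + √(L² − r² sin²θ), so v = −rω sinθ·[1 + r cosθ/√(L² − r² sin²θ)].
With r = 0.0172 m, L = 0.0583 m, θ = 135°: √(L² − r² sin²θ) = 0.057017 m.
v = −0.0172·195.2·0.70711·[1 + 0.0172·-0.70711/0.057017] = -1.8678 m/s.
|v| = 1.8678 m/s.

1.87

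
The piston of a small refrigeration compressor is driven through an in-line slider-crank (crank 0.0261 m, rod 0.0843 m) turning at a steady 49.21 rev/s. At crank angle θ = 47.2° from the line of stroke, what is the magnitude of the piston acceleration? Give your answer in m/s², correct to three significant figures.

1650

ω = 2π·49.2 = 309.2 rad/s
x(θ) = r cosθ + √(L² − r² sin²θ); with ω constant, a = ω²·d²x/dθ².
d²x/dθ² = −r cosθ − r²(cos2θ)/√u − r⁴ sin²2θ/(4u^{3/2}),  u = L² − r² sin²θ = 0.00673975 m².
Substituting r = 0.0261 m, L = 0.0843 m, θ = 47.2°: d²x/dθ² = -0.017305 m.
a = ω²·d²x/dθ² = (309.2)²·(-0.017305) = -1654.4 m/s²;  |a| = 1654.4 m/s².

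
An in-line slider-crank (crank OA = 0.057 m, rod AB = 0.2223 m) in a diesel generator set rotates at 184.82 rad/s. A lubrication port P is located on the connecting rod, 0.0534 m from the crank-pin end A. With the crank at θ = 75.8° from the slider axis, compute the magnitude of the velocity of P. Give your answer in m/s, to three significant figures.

10.6

ω = 184.8 rad/s.  Crank-pin speed |V_A| = rω = 10.535 m/s, perpendicular to OA.
Rod angle: sinφ = −(r/L) sinθ ⇒ φ = -14.393°; ω_rod = −rω cosθ/√(L²−r²sin²θ) = -12.002 rad/s.
V_P = V_A + ω_rod × AP, with AP = 0.0534 m along the rod.
Components: V_Px = −rω sinθ − a·ω_rod·sinφ = -10.372 m/s;  V_Py = rω cosθ + a·ω_rod·cosφ = +1.9635 m/s.
|V_P| = √(V_Px² + V_Py²) = 10.556 m/s.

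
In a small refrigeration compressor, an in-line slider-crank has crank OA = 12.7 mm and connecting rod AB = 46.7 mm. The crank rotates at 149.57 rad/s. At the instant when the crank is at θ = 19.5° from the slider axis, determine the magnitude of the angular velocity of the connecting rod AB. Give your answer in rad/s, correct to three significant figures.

38.5

ω = 149.6 rad/s
The rod makes angle φ with the slider axis where L sinφ = r sinθ; differentiating, L cosφ·φ̇ = r ω cosθ.
L cosφ = √(L² − r² sin²θ) = 0.046507 m.
|ω_rod| = r ω |cosθ| / √(L² − r² sin²θ) = 0.0127·149.6·0.94264/0.046507 = 38.501 rad/s.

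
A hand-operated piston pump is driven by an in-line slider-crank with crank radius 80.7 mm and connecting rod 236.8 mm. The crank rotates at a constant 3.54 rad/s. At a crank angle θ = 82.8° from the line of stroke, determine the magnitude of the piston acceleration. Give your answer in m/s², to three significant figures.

ω = 3.54 rad/s
x(θ) = r cosθ + √(L² − r² sin²θ); with ω constant, a = ω²·d²x/dθ².
d²x/dθ² = −r cosθ − r²(cos2θ)/√u − r⁴ sin²2θ/(4u^{3/2}),  u = L² − r² sin²θ = 0.0496641 m².
Substituting r = 0.0807 m, L = 0.2368 m, θ = 82.8°: d²x/dθ² = +0.018131 m.
a = ω²·d²x/dθ² = (3.54)²·(+0.018131) = +0.22721 m/s²;  |a| = 0.22721 m/s².

0.227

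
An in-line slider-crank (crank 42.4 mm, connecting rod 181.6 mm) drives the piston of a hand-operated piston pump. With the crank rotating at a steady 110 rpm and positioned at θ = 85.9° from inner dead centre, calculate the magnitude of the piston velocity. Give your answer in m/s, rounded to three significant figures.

0.496

ω = 2π·110/60 = 11.52 rad/s
For an in-line slider-crank, x = r cosθ + √(L² − r² sin²θ), so v = −rω sinθ·[1 + r cosθ/√(L² − r² sin²θ)].
With r = 0.0424 m, L = 0.1816 m, θ = 85.9°: √(L² − r² sin²θ) = 0.17661 m.
v = −0.0424·11.52·0.99744·[1 + 0.0424·0.07150/0.17661] = -0.49553 m/s.
|v| = 0.49553 m/s.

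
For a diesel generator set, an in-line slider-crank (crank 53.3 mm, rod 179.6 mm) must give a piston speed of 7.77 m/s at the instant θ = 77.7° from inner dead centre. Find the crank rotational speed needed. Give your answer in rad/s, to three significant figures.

For an in-line slider-crank, |v_piston| = rω|sinθ|·[1 + r cosθ/√(L² − r² sin²θ)].
With r = 0.0533 m, L = 0.1796 m, θ = 77.7°: the bracketed kinematic factor |dx/dθ| = 0.055517 m.
ω = v/|dx/dθ| = 7.77/0.055517 = 139.96 rad/s.

140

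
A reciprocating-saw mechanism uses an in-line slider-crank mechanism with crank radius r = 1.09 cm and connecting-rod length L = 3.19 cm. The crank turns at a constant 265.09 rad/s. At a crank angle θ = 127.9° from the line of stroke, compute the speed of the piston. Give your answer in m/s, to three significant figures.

ω = 265.1 rad/s
For an in-line slider-crank, x = r cosθ + √(L² − r² sin²θ), so v = −rω sinθ·[1 + r cosθ/√(L² − r² sin²θ)].
With r = 0.0109 m, L = 0.0319 m, θ = 127.9°: √(L² − r² sin²θ) = 0.030719 m.
v = −0.0109·265.1·0.78908·[1 + 0.0109·-0.61429/0.030719] = -1.7831 m/s.
|v| = 1.7831 m/s.

1.78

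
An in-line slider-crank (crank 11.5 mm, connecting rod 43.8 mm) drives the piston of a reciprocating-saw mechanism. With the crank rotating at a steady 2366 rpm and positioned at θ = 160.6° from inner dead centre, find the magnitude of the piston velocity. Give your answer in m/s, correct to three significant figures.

0.711

ω = 2π·2366/60 = 247.8 rad/s
For an in-line slider-crank, x = r cosθ + √(L² − r² sin²θ), so v = −rω sinθ·[1 + r cosθ/√(L² − r² sin²θ)].
With r = 0.0115 m, L = 0.0438 m, θ = 160.6°: √(L² − r² sin²θ) = 0.043633 m.
v = −0.0115·247.8·0.33216·[1 + 0.0115·-0.94322/0.043633] = -0.71115 m/s.
|v| = 0.71115 m/s.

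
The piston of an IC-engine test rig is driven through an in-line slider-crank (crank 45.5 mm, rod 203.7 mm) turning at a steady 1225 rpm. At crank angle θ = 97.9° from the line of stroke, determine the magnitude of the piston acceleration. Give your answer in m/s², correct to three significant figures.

268

ω = 2π·1225/60 = 128.3 rad/s
x(θ) = r cosθ + √(L² − r² sin²θ); with ω constant, a = ω²·d²x/dθ².
d²x/dθ² = −r cosθ − r²(cos2θ)/√u − r⁴ sin²2θ/(4u^{3/2}),  u = L² − r² sin²θ = 0.0394625 m².
Substituting r = 0.0455 m, L = 0.2037 m, θ = 97.9°: d²x/dθ² = +0.016271 m.
a = ω²·d²x/dθ² = (128.3)²·(+0.016271) = +267.76 m/s²;  |a| = 267.76 m/s².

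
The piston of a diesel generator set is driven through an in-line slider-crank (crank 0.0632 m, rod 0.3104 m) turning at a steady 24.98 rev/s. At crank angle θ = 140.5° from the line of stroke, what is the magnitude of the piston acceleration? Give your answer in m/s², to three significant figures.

ω = 2π·25 = 157 rad/s
x(θ) = r cosθ + √(L² − r² sin²θ); with ω constant, a = ω²·d²x/dθ².
d²x/dθ² = −r cosθ − r²(cos2θ)/√u − r⁴ sin²2θ/(4u^{3/2}),  u = L² − r² sin²θ = 0.0947321 m².
Substituting r = 0.0632 m, L = 0.3104 m, θ = 140.5°: d²x/dθ² = +0.046159 m.
a = ω²·d²x/dθ² = (157)²·(+0.046159) = +1137.1 m/s²;  |a| = 1137.1 m/s².

1140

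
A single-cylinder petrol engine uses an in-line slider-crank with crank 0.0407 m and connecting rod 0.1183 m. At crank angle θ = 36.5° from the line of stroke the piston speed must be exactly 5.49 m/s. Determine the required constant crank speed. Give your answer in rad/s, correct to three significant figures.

For an in-line slider-crank, |v_piston| = rω|sinθ|·[1 + r cosθ/√(L² − r² sin²θ)].
With r = 0.0407 m, L = 0.1183 m, θ = 36.5°: the bracketed kinematic factor |dx/dθ| = 0.031049 m.
ω = v/|dx/dθ| = 5.49/0.031049 = 176.82 rad/s.

177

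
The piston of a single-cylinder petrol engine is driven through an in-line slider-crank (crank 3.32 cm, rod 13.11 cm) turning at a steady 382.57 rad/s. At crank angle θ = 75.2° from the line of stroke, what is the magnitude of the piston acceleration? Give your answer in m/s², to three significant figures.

ω = 382.6 rad/s
x(θ) = r cosθ + √(L² − r² sin²θ); with ω constant, a = ω²·d²x/dθ².
d²x/dθ² = −r cosθ − r²(cos2θ)/√u − r⁴ sin²2θ/(4u^{3/2}),  u = L² − r² sin²θ = 0.0161569 m².
Substituting r = 0.0332 m, L = 0.1311 m, θ = 75.2°: d²x/dθ² = -0.00097701 m.
a = ω²·d²x/dθ² = (382.6)²·(-0.00097701) = -142.99 m/s²;  |a| = 142.99 m/s².

143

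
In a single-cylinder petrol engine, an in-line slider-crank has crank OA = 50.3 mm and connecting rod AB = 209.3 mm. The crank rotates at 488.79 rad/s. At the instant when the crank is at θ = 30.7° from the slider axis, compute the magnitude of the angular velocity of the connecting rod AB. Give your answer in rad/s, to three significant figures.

102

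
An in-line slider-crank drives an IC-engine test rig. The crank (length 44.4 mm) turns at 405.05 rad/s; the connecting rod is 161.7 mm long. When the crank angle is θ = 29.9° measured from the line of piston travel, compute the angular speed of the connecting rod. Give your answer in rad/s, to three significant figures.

ω = 405.1 rad/s
The rod makes angle φ with the slider axis where L sinφ = r sinθ; differentiating, L cosφ·φ̇ = r ω cosθ.
L cosφ = √(L² − r² sin²θ) = 0.16018 m.
|ω_rod| = r ω |cosθ| / √(L² − r² sin²θ) = 0.0444·405.1·0.86690/0.16018 = 97.332 rad/s.

97.3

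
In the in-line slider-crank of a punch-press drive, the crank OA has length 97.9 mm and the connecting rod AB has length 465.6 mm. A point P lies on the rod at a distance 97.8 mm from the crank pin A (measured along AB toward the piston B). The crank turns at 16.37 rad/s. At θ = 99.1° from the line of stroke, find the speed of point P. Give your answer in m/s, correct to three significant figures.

1.58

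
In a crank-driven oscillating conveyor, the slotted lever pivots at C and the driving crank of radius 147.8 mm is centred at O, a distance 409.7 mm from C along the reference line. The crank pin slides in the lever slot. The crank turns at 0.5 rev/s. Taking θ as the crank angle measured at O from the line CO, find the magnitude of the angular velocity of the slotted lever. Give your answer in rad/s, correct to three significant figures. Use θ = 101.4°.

ω = 3.142 rad/s (from 0.5 rev/s).
Crank pin A relative to C: A = (d + r cosθ, r sinθ); lever angle φ = atan2(r sinθ, d + r cosθ).
Differentiating tanφ: φ̇ = rω(d cosθ + r)/(d² + r² + 2dr cosθ).
d² + r² + 2dr cosθ = |CA|² = 0.165761 m²;  d cosθ + r = +0.06682 m.
|ω_lever| = |0.1478·3.142·+0.06682| / 0.165761 = 0.18717 rad/s.

0.187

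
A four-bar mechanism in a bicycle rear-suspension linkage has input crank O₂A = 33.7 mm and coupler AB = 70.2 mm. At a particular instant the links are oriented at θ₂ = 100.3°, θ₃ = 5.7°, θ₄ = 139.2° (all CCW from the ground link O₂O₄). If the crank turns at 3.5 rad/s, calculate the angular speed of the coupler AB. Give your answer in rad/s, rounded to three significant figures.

ω₂ = 3.5 rad/s
Differentiating the loop-closure r₂e^{iθ₂}+r₃e^{iθ₃}=r₁+r₄e^{iθ₄} gives r₂ω₂e^{iθ₂}+r₃ω₃e^{iθ₃}=r₄ω₄e^{iθ₄}.
Eliminating the other unknown: ω₃ = r₂ω₂ sin(θ₄−θ₂) / [r₃ sin(θ₃−θ₄)].
Numerator sine = +0.62796; denominator sine = -0.72537.
Result = 0.0337·3.5·(+0.62796) / (0.0702·(-0.72537)) = -1.4546 rad/s; magnitude 1.4546 rad/s.

1.45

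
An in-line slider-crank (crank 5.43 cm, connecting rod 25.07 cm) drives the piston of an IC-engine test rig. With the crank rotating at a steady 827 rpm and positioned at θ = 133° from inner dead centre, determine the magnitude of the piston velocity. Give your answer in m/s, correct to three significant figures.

2.92

ω = 2π·827/60 = 86.6 rad/s
For an in-line slider-crank, x = r cosθ + √(L² − r² sin²θ), so v = −rω sinθ·[1 + r cosθ/√(L² − r² sin²θ)].
With r = 0.0543 m, L = 0.2507 m, θ = 133°: √(L² − r² sin²θ) = 0.24753 m.
v = −0.0543·86.6·0.73135·[1 + 0.0543·-0.68200/0.24753] = -2.9247 m/s.
|v| = 2.9247 m/s.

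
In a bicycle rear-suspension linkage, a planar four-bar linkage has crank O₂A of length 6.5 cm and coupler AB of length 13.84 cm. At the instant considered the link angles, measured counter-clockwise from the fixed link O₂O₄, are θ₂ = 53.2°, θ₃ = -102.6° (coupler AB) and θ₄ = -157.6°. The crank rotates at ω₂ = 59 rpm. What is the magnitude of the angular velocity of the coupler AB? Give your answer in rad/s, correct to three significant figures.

1.81

ω₂ = 6.178 rad/s (from 59 rpm).
Differentiating the loop-closure r₂e^{iθ₂}+r₃e^{iθ₃}=r₁+r₄e^{iθ₄} gives r₂ω₂e^{iθ₂}+r₃ω₃e^{iθ₃}=r₄ω₄e^{iθ₄}.
Eliminating the other unknown: ω₃ = r₂ω₂ sin(θ₄−θ₂) / [r₃ sin(θ₃−θ₄)].
Numerator sine = +0.51204; denominator sine = +0.81915.
Result = 0.065·6.178·(+0.51204) / (0.1384·(+0.81915)) = +1.8138 rad/s; magnitude 1.8138 rad/s.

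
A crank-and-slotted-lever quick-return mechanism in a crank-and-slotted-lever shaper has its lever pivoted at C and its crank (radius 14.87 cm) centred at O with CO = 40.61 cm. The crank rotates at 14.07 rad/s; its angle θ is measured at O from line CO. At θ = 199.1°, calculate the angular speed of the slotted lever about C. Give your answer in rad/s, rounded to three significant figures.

ω = 14.07 rad/s
Crank pin A relative to C: A = (d + r cosθ, r sinθ); lever angle φ = atan2(r sinθ, d + r cosθ).
Differentiating tanφ: φ̇ = rω(d cosθ + r)/(d² + r² + 2dr cosθ).
d² + r² + 2dr cosθ = |CA|² = 0.0729035 m²;  d cosθ + r = -0.23504 m.
|ω_lever| = |0.1487·14.07·-0.23504| / 0.0729035 = 6.7454 rad/s.

6.75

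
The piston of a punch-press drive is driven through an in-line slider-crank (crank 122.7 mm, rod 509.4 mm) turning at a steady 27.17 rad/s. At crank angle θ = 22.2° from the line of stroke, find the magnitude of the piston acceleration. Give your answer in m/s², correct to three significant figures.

ω = 27.17 rad/s
x(θ) = r cosθ + √(L² − r² sin²θ); with ω constant, a = ω²·d²x/dθ².
d²x/dθ² = −r cosθ − r²(cos2θ)/√u − r⁴ sin²2θ/(4u^{3/2}),  u = L² − r² sin²θ = 0.257339 m².
Substituting r = 0.1227 m, L = 0.5094 m, θ = 22.2°: d²x/dθ² = -0.13502 m.
a = ω²·d²x/dθ² = (27.17)²·(-0.13502) = -99.674 m/s²;  |a| = 99.674 m/s².

99.7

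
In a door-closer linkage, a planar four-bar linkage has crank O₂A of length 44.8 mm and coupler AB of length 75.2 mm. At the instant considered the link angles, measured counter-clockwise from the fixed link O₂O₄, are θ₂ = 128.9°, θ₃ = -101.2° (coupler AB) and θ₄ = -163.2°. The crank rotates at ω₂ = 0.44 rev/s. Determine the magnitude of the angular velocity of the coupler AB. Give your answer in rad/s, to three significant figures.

ω₂ = 2.765 rad/s (from 0.44 rev/s).
Differentiating the loop-closure r₂e^{iθ₂}+r₃e^{iθ₃}=r₁+r₄e^{iθ₄} gives r₂ω₂e^{iθ₂}+r₃ω₃e^{iθ₃}=r₄ω₄e^{iθ₄}.
Eliminating the other unknown: ω₃ = r₂ω₂ sin(θ₄−θ₂) / [r₃ sin(θ₃−θ₄)].
Numerator sine = +0.92653; denominator sine = +0.88295.
Result = 0.0448·2.765·(+0.92653) / (0.0752·(+0.88295)) = +1.7283 rad/s; magnitude 1.7283 rad/s.

1.73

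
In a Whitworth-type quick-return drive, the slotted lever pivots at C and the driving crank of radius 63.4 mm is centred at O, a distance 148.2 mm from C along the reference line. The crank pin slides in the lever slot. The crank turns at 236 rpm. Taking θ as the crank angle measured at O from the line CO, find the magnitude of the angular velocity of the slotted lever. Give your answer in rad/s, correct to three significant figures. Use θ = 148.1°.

9.75

ω = 24.71 rad/s (from 236 rpm).
Crank pin A relative to C: A = (d + r cosθ, r sinθ); lever angle φ = atan2(r sinθ, d + r cosθ).
Differentiating tanφ: φ̇ = rω(d cosθ + r)/(d² + r² + 2dr cosθ).
d² + r² + 2dr cosθ = |CA|² = 0.0100291 m²;  d cosθ + r = -0.062418 m.
|ω_lever| = |0.0634·24.71·-0.062418| / 0.0100291 = 9.7516 rad/s.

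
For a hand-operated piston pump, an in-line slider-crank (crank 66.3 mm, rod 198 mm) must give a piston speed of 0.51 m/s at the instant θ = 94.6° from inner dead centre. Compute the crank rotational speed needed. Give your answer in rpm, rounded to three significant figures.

For an in-line slider-crank, |v_piston| = rω|sinθ|·[1 + r cosθ/√(L² − r² sin²θ)].
With r = 0.0663 m, L = 0.198 m, θ = 94.6°: the bracketed kinematic factor |dx/dθ| = 0.064204 m.
ω = v/|dx/dθ| = 0.51/0.064204 = 7.9435 rad/s.
N = 60ω/(2π) = 75.854 rpm.

75.9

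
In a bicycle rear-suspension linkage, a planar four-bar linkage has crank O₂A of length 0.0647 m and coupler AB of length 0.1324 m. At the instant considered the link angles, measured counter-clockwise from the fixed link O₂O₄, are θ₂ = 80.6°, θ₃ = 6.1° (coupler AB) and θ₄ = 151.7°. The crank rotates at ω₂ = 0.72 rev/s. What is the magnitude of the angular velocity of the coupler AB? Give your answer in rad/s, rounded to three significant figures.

3.70

ω₂ = 4.524 rad/s (from 0.72 rev/s).
Differentiating the loop-closure r₂e^{iθ₂}+r₃e^{iθ₃}=r₁+r₄e^{iθ₄} gives r₂ω₂e^{iθ₂}+r₃ω₃e^{iθ₃}=r₄ω₄e^{iθ₄}.
Eliminating the other unknown: ω₃ = r₂ω₂ sin(θ₄−θ₂) / [r₃ sin(θ₃−θ₄)].
Numerator sine = +0.94609; denominator sine = -0.56497.
Result = 0.0647·4.524·(+0.94609) / (0.1324·(-0.56497)) = -3.702 rad/s; magnitude 3.702 rad/s.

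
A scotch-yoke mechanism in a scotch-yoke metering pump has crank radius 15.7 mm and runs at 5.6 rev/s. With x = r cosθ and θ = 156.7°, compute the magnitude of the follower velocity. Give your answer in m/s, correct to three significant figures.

ω = 35.19 rad/s (from 5.6 rev/s).
x = r cosθ ⇒ ẋ = −rω sinθ.
|v| = rω|sinθ| = 0.0157·35.19·|sin 156.7°| = 0.21851 m/s.

0.219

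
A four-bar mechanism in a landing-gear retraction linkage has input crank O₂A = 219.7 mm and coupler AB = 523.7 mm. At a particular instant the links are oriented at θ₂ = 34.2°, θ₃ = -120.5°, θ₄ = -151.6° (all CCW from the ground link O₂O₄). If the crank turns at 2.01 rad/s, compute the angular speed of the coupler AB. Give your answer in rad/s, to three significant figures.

ω₂ = 2.01 rad/s
Differentiating the loop-closure r₂e^{iθ₂}+r₃e^{iθ₃}=r₁+r₄e^{iθ₄} gives r₂ω₂e^{iθ₂}+r₃ω₃e^{iθ₃}=r₄ω₄e^{iθ₄}.
Eliminating the other unknown: ω₃ = r₂ω₂ sin(θ₄−θ₂) / [r₃ sin(θ₃−θ₄)].
Numerator sine = +0.10106; denominator sine = +0.51653.
Result = 0.2197·2.01·(+0.10106) / (0.5237·(+0.51653)) = +0.16497 rad/s; magnitude 0.16497 rad/s.

0.165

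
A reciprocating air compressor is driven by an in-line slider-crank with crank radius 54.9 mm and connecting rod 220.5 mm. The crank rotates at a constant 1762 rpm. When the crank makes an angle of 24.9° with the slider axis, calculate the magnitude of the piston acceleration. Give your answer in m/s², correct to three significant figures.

2000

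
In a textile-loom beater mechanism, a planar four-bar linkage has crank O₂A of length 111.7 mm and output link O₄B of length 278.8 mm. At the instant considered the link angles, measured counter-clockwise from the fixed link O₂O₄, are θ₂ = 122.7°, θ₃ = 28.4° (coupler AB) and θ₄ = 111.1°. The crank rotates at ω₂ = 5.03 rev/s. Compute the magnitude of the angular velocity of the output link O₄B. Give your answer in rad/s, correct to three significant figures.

ω₂ = 31.6 rad/s (from 5.03 rev/s).
Differentiating the loop-closure r₂e^{iθ₂}+r₃e^{iθ₃}=r₁+r₄e^{iθ₄} gives r₂ω₂e^{iθ₂}+r₃ω₃e^{iθ₃}=r₄ω₄e^{iθ₄}.
Eliminating the other unknown: ω₄ = r₂ω₂ sin(θ₂−θ₃) / [r₄ sin(θ₄−θ₃)].
Numerator sine = +0.99719; denominator sine = +0.99189.
Result = 0.1117·31.6·(+0.99719) / (0.2788·(+0.99189)) = +12.73 rad/s; magnitude 12.73 rad/s.

12.7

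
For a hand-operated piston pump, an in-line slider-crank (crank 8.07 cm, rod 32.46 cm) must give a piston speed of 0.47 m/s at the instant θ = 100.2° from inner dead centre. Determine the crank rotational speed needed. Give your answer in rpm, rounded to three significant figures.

For an in-line slider-crank, |v_piston| = rω|sinθ|·[1 + r cosθ/√(L² − r² sin²θ)].
With r = 0.0807 m, L = 0.3246 m, θ = 100.2°: the bracketed kinematic factor |dx/dθ| = 0.075818 m.
ω = v/|dx/dθ| = 0.47/0.075818 = 6.199 rad/s.
N = 60ω/(2π) = 59.196 rpm.

59.2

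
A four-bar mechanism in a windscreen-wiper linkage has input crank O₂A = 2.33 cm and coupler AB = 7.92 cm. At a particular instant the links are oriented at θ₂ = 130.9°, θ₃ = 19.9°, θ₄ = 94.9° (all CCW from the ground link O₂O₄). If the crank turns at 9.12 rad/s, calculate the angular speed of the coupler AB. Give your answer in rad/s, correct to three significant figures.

ω₂ = 9.12 rad/s
Differentiating the loop-closure r₂e^{iθ₂}+r₃e^{iθ₃}=r₁+r₄e^{iθ₄} gives r₂ω₂e^{iθ₂}+r₃ω₃e^{iθ₃}=r₄ω₄e^{iθ₄}.
Eliminating the other unknown: ω₃ = r₂ω₂ sin(θ₄−θ₂) / [r₃ sin(θ₃−θ₄)].
Numerator sine = -0.58779; denominator sine = -0.96593.
Result = 0.0233·9.12·(-0.58779) / (0.0792·(-0.96593)) = +1.6327 rad/s; magnitude 1.6327 rad/s.

1.63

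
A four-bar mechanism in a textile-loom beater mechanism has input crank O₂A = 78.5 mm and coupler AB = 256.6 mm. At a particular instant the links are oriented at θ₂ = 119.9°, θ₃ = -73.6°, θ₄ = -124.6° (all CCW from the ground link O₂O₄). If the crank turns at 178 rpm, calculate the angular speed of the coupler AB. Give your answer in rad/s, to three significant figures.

6.62

ω₂ = 18.64 rad/s (from 178 rpm).
Differentiating the loop-closure r₂e^{iθ₂}+r₃e^{iθ₃}=r₁+r₄e^{iθ₄} gives r₂ω₂e^{iθ₂}+r₃ω₃e^{iθ₃}=r₄ω₄e^{iθ₄}.
Eliminating the other unknown: ω₃ = r₂ω₂ sin(θ₄−θ₂) / [r₃ sin(θ₃−θ₄)].
Numerator sine = +0.90259; denominator sine = +0.77715.
Result = 0.0785·18.64·(+0.90259) / (0.2566·(+0.77715)) = +6.6229 rad/s; magnitude 6.6229 rad/s.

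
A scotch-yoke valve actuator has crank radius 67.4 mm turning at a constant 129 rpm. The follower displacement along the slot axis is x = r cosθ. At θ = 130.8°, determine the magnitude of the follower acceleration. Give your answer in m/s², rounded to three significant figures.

8.04

ω = 13.51 rad/s (from 129 rpm).
x = r cosθ ⇒ ẍ = −rω² cosθ (ω constant).
|a| = rω²|cosθ| = 0.0674·(13.51)²·|cos 130.8°| = 8.0369 m/s².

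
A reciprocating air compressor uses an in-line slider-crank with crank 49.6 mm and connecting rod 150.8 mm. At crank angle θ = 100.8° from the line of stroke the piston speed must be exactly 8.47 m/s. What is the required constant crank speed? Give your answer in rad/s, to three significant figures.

186

For an in-line slider-crank, |v_piston| = rω|sinθ|·[1 + r cosθ/√(L² − r² sin²θ)].
With r = 0.0496 m, L = 0.1508 m, θ = 100.8°: the bracketed kinematic factor |dx/dθ| = 0.045548 m.
ω = v/|dx/dθ| = 8.47/0.045548 = 185.96 rad/s.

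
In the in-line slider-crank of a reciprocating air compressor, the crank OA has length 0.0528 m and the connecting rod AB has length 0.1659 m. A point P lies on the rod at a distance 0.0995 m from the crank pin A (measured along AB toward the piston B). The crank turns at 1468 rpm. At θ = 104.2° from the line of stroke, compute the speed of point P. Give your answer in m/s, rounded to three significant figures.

7.52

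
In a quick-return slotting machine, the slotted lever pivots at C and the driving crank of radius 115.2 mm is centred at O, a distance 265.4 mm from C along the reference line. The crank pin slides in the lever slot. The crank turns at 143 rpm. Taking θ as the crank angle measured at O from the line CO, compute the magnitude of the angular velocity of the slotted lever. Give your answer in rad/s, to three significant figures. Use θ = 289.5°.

3.38

ω = 14.97 rad/s (from 143 rpm).
Crank pin A relative to C: A = (d + r cosθ, r sinθ); lever angle φ = atan2(r sinθ, d + r cosθ).
Differentiating tanφ: φ̇ = rω(d cosθ + r)/(d² + r² + 2dr cosθ).
d² + r² + 2dr cosθ = |CA|² = 0.10412 m²;  d cosθ + r = +0.20379 m.
|ω_lever| = |0.1152·14.97·+0.20379| / 0.10412 = 3.3765 rad/s.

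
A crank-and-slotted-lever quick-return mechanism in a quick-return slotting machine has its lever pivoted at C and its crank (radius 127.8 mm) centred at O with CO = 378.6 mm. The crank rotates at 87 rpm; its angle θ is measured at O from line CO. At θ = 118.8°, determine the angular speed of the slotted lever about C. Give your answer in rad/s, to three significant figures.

ω = 9.111 rad/s (from 87 rpm).
Crank pin A relative to C: A = (d + r cosθ, r sinθ); lever angle φ = atan2(r sinθ, d + r cosθ).
Differentiating tanφ: φ̇ = rω(d cosθ + r)/(d² + r² + 2dr cosθ).
d² + r² + 2dr cosθ = |CA|² = 0.113051 m²;  d cosθ + r = -0.054592 m.
|ω_lever| = |0.1278·9.111·-0.054592| / 0.113051 = 0.56225 rad/s.

0.562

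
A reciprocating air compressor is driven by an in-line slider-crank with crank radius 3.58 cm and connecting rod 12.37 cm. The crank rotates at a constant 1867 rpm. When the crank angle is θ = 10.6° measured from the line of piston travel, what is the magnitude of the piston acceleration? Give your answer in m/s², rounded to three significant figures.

ω = 2π·1867/60 = 195.5 rad/s
x(θ) = r cosθ + √(L² − r² sin²θ); with ω constant, a = ω²·d²x/dθ².
d²x/dθ² = −r cosθ − r²(cos2θ)/√u − r⁴ sin²2θ/(4u^{3/2}),  u = L² − r² sin²θ = 0.0152583 m².
Substituting r = 0.0358 m, L = 0.1237 m, θ = 10.6°: d²x/dθ² = -0.044891 m.
a = ω²·d²x/dθ² = (195.5)²·(-0.044891) = -1716 m/s²;  |a| = 1716 m/s².

1720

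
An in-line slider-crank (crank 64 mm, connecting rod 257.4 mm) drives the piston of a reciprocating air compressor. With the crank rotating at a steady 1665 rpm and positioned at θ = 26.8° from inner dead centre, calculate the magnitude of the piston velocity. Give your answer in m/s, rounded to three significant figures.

6.16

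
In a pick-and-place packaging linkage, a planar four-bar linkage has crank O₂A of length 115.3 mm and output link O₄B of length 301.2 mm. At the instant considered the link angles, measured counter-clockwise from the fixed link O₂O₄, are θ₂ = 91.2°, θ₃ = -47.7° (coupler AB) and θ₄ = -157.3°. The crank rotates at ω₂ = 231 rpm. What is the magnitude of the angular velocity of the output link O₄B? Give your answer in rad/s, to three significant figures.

6.46

ω₂ = 24.19 rad/s (from 231 rpm).
Differentiating the loop-closure r₂e^{iθ₂}+r₃e^{iθ₃}=r₁+r₄e^{iθ₄} gives r₂ω₂e^{iθ₂}+r₃ω₃e^{iθ₃}=r₄ω₄e^{iθ₄}.
Eliminating the other unknown: ω₄ = r₂ω₂ sin(θ₂−θ₃) / [r₄ sin(θ₄−θ₃)].
Numerator sine = +0.65738; denominator sine = -0.94206.
Result = 0.1153·24.19·(+0.65738) / (0.3012·(-0.94206)) = -6.4618 rad/s; magnitude 6.4618 rad/s.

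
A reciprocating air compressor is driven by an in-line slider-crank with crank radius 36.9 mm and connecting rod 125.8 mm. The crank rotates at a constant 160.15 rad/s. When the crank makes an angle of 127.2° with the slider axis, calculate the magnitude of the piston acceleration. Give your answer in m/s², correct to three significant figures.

643

ω = 160.2 rad/s
x(θ) = r cosθ + √(L² − r² sin²θ); with ω constant, a = ω²·d²x/dθ².
d²x/dθ² = −r cosθ − r²(cos2θ)/√u − r⁴ sin²2θ/(4u^{3/2}),  u = L² − r² sin²θ = 0.0149618 m².
Substituting r = 0.0369 m, L = 0.1258 m, θ = 127.2°: d²x/dθ² = +0.025068 m.
a = ω²·d²x/dθ² = (160.2)²·(+0.025068) = +642.95 m/s²;  |a| = 642.95 m/s².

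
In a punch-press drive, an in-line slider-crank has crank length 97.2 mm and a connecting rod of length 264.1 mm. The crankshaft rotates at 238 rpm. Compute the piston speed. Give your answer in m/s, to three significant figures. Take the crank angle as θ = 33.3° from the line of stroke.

ω = 2π·238/60 = 24.92 rad/s
For an in-line slider-crank, x = r cosθ + √(L² − r² sin²θ), so v = −rω sinθ·[1 + r cosθ/√(L² − r² sin²θ)].
With r = 0.0972 m, L = 0.2641 m, θ = 33.3°: √(L² − r² sin²θ) = 0.25865 m.
v = −0.0972·24.92·0.54902·[1 + 0.0972·0.83581/0.25865] = -1.7478 m/s.
|v| = 1.7478 m/s.

1.75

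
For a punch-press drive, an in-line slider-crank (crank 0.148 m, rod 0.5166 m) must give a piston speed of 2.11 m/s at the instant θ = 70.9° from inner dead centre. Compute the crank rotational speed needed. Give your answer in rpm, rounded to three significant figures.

For an in-line slider-crank, |v_piston| = rω|sinθ|·[1 + r cosθ/√(L² − r² sin²θ)].
With r = 0.148 m, L = 0.5166 m, θ = 70.9°: the bracketed kinematic factor |dx/dθ| = 0.15347 m.
ω = v/|dx/dθ| = 2.11/0.15347 = 13.748 rad/s.
N = 60ω/(2π) = 131.29 rpm.

131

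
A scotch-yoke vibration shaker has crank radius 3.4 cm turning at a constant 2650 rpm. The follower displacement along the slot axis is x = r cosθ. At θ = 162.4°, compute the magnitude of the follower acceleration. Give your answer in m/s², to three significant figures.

ω = 277.5 rad/s (from 2650 rpm).
x = r cosθ ⇒ ẍ = −rω² cosθ (ω constant).
|a| = rω²|cosθ| = 0.034·(277.5)²·|cos 162.4°| = 2495.8 m/s².

2500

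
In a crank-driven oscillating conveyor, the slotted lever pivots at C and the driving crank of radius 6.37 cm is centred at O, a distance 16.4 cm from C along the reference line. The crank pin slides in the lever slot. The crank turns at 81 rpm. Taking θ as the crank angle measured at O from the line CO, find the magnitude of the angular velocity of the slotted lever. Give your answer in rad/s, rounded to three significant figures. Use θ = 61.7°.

1.87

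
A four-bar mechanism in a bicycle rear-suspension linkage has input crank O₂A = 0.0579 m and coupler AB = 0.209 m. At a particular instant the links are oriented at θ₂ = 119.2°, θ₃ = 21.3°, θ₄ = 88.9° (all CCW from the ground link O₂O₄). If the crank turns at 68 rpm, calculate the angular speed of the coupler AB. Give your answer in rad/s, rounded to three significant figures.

1.08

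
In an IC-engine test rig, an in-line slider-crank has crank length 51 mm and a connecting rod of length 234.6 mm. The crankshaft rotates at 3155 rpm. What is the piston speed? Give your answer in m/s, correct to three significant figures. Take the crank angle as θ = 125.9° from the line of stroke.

11.9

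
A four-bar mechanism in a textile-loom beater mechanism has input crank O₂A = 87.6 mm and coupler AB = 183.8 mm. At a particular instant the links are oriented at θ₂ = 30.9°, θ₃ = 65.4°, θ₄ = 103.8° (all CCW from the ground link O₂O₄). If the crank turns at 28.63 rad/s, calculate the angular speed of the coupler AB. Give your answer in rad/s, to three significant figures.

21.0

ω₂ = 28.63 rad/s
Differentiating the loop-closure r₂e^{iθ₂}+r₃e^{iθ₃}=r₁+r₄e^{iθ₄} gives r₂ω₂e^{iθ₂}+r₃ω₃e^{iθ₃}=r₄ω₄e^{iθ₄}.
Eliminating the other unknown: ω₃ = r₂ω₂ sin(θ₄−θ₂) / [r₃ sin(θ₃−θ₄)].
Numerator sine = +0.95579; denominator sine = -0.62115.
Result = 0.0876·28.63·(+0.95579) / (0.1838·(-0.62115)) = -20.997 rad/s; magnitude 20.997 rad/s.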